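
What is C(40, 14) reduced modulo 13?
3

Using Lucas' theorem:
Write n=40 and k=14 in base 13:
n in base 13: [3, 1]
k in base 13: [1, 1]
C(40,14) mod 13 = ∏ C(n_i, k_i) mod 13
Digit binomials (mod 13): C(3,1) = 3; C(1,1) = 1
Product: 3 × 1 = 3 ≡ 3 (mod 13)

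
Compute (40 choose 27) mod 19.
0

Using Lucas' theorem:
Write n=40 and k=27 in base 19:
n in base 19: [2, 2]
k in base 19: [1, 8]
C(40,27) mod 19 = ∏ C(n_i, k_i) mod 19
Digit binomials (mod 19): C(2,1) = 2; C(2,8) = 0 (k_i > n_i)
Product: 2 × 0 = 0 ≡ 0 (mod 19)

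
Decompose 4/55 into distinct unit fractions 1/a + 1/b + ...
1/14 + 1/770

Greedy algorithm:
4/55: ceiling(55/4) = 14, use 1/14
1/770: ceiling(770/1) = 770, use 1/770
Result: 4/55 = 1/14 + 1/770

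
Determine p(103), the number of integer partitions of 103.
271248950

p(n) counts ways to write n as a sum of positive integers (order ignored).
Euler's pentagonal recurrence: p(k) = p(k-1) + p(k-2) - p(k-5) - p(k-7) + p(k-12) + p(k-15) - ... (offsets j(3j∓1)/2, signs ++--, p(0)=1, p(<0)=0).
DP table for k = 0..102: p(0)=1, p(1)=1, p(2)=2, p(3)=3, p(4)=5, p(5)=7, p(6)=11, p(7)=15, p(8)=22, p(9)=30, p(10)=42, p(11)=56, p(12)=77, p(13)=101, p(14)=135, p(15)=176, p(16)=231, p(17)=297, p(18)=385, p(19)=490, p(20)=627, p(21)=792, p(22)=1002, p(23)=1255, p(24)=1575, p(25)=1958, p(26)=2436, p(27)=3010, p(28)=3718, p(29)=4565, p(30)=5604, p(31)=6842, p(32)=8349, p(33)=10143, p(34)=12310, p(35)=14883, p(36)=17977, p(37)=21637, p(38)=26015, p(39)=31185, p(40)=37338, p(41)=44583, p(42)=53174, p(43)=63261, p(44)=75175, p(45)=89134, p(46)=105558, p(47)=124754, p(48)=147273, p(49)=173525, p(50)=204226, p(51)=239943, p(52)=281589, p(53)=329931, p(54)=386155, p(55)=451276, p(56)=526823, p(57)=614154, p(58)=715220, p(59)=831820, p(60)=966467, p(61)=1121505, p(62)=1300156, p(63)=1505499, p(64)=1741630, p(65)=2012558, p(66)=2323520, p(67)=2679689, p(68)=3087735, p(69)=3554345, p(70)=4087968, p(71)=4697205, p(72)=5392783, p(73)=6185689, p(74)=7089500, p(75)=8118264, p(76)=9289091, p(77)=10619863, p(78)=12132164, p(79)=13848650, p(80)=15796476, p(81)=18004327, p(82)=20506255, p(83)=23338469, p(84)=26543660, p(85)=30167357, p(86)=34262962, p(87)=38887673, p(88)=44108109, p(89)=49995925, p(90)=56634173, p(91)=64112359, p(92)=72533807, p(93)=82010177, p(94)=92669720, p(95)=104651419, p(96)=118114304, p(97)=133230930, p(98)=150198136, p(99)=169229875, p(100)=190569292, p(101)=214481126, p(102)=241265379.
Final step: p(103) = p(102) + p(101) - p(98) - p(96) + p(91) + p(88) - p(81) - p(77) + p(68) + p(63) - p(52) - p(46) + p(33) + p(26) - p(11) - p(3)
= 241265379 + 214481126 - 150198136 - 118114304 + 64112359 + 44108109 - 18004327 - 10619863 + 3087735 + 1505499 - 281589 - 105558 + 10143 + 2436 - 56 - 3
= 271248950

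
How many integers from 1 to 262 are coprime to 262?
130

262 = 2 × 131
φ(n) = n × ∏(1 - 1/p) for each prime p dividing n
φ(262) = 262 × (1 - 1/2) × (1 - 1/131) = 130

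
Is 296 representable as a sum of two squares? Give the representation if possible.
10² + 14² (a=10, b=14)

Factorization: 296 = 2^3 × 37
By Fermat: n is sum of two squares iff every prime p ≡ 3 (mod 4) appears to even power.
All primes ≡ 3 (mod 4) appear to even power.
Search a = 0, 1, 2, … for 296 - a² a perfect square: first hit at a = 10: 296 - 100 = 196 = 14².
296 = 10² + 14² = 100 + 196 ✓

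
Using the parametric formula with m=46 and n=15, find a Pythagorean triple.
(1891, 1380, 2341)

Euclid's formula: a = m² - n², b = 2mn, c = m² + n²
m = 46, n = 15
a = 46² - 15² = 2116 - 225 = 1891
b = 2 × 46 × 15 = 1380
c = 46² + 15² = 2116 + 225 = 2341
Verification: 1891² + 1380² = 3575881 + 1904400 = 5480281 = 2341² ✓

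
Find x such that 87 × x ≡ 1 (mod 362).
129

gcd(87, 362) = 1, so the inverse exists.
Extended Euclidean algorithm on (362, 87):
362 = 4 × 87 + 14  ⟹  14 = (1)·362 + (-4)·87
87 = 6 × 14 + 3  ⟹  3 = (-6)·362 + (25)·87
14 = 4 × 3 + 2  ⟹  2 = (25)·362 + (-104)·87
3 = 1 × 2 + 1  ⟹  1 = (-31)·362 + (129)·87
So (129)·87 ≡ 1 (mod 362), i.e. 87^(-1) ≡ 129 (mod 362).
Check: 87 × 129 = 11223 ≡ 1 (mod 362)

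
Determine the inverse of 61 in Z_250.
41

gcd(61, 250) = 1, so the inverse exists.
Extended Euclidean algorithm on (250, 61):
250 = 4 × 61 + 6  ⟹  6 = (1)·250 + (-4)·61
61 = 10 × 6 + 1  ⟹  1 = (-10)·250 + (41)·61
So (41)·61 ≡ 1 (mod 250), i.e. 61^(-1) ≡ 41 (mod 250).
Check: 61 × 41 = 2501 ≡ 1 (mod 250)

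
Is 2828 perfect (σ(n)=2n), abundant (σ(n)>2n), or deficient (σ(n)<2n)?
abundant

Proper divisors of 2828: sum = 1 + 2 + 4 + 7 + 14 + 28 + 101 + 202 + 404 + 707 + 1414 = 2884
Since 2884 > 2828, 2828 is abundant.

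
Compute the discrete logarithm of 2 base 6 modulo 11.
9

Baby-step giant-step with step n = ⌈√11⌉ = 4.
Baby steps 6^j mod 11 (j:value) for j=0..3: 0:1, 1:6, 2:3, 3:7.
Giant-step multiplier: 6^(-4) ≡ 6^(10-4) = 6^6 ≡ 5 (mod 11).
Giant steps γ_i = 2·5^i mod 11: γ_0=2, γ_1=10, γ_2=6 (in table at j=1).
x = i·n + j = 2·4 + 1 = 9.
Check: 6^9 ≡ 2 (mod 11).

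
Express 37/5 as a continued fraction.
[7; 2, 2]

Euclidean algorithm steps:
37 = 7 × 5 + 2
5 = 2 × 2 + 1
2 = 2 × 1 + 0
Continued fraction: [7; 2, 2]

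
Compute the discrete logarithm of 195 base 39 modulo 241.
163

Baby-step giant-step with step n = ⌈√241⌉ = 16.
Baby steps 39^j mod 241 (j:value) for j=0..15: 0:1, 1:39, 2:75, 3:33, 4:82, 5:65, 6:125, 7:55, 8:217, 9:28, 10:128, 11:172, 12:201, 13:127, 14:133, 15:126.
Giant-step multiplier: 39^(-16) ≡ 39^(240-16) = 39^224 ≡ 100 (mod 241).
Giant steps γ_i = 195·100^i mod 241: γ_0=195, γ_1=220, γ_2=69, γ_3=152, γ_4=17, γ_5=13, γ_6=95, γ_7=101, γ_8=219, γ_9=210, γ_10=33 (in table at j=3).
x = i·n + j = 10·16 + 3 = 163.
Check: 39^163 ≡ 195 (mod 241).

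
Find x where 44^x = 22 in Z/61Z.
8

Baby-step giant-step with step n = ⌈√61⌉ = 8.
Baby steps 44^j mod 61 (j:value) for j=0..7: 0:1, 1:44, 2:45, 3:28, 4:12, 5:40, 6:52, 7:31.
Giant-step multiplier: 44^(-8) ≡ 44^(60-8) = 44^52 ≡ 25 (mod 61).
Giant steps γ_i = 22·25^i mod 61: γ_0=22, γ_1=1 (in table at j=0).
x = i·n + j = 1·8 + 0 = 8.
Check: 44^8 ≡ 22 (mod 61).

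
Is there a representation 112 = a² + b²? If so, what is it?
Not possible

Factorization: 112 = 2^4 × 7
By Fermat: n is sum of two squares iff every prime p ≡ 3 (mod 4) appears to even power.
Prime(s) ≡ 3 (mod 4) with odd exponent: [(7, 1)]
Therefore 112 cannot be expressed as a² + b².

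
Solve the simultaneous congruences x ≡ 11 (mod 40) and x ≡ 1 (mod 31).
931

Using Chinese Remainder Theorem:
M = 40 × 31 = 1240
M1 = 31, M2 = 40
y1 = 31^(-1) mod 40 = 31
y2 = 40^(-1) mod 31 = 7
x = (11×31×31 + 1×40×7) mod 1240 = 931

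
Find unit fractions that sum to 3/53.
1/18 + 1/954

Greedy algorithm:
3/53: ceiling(53/3) = 18, use 1/18
1/954: ceiling(954/1) = 954, use 1/954
Result: 3/53 = 1/18 + 1/954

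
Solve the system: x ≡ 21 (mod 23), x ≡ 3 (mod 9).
21

Using Chinese Remainder Theorem:
M = 23 × 9 = 207
M1 = 9, M2 = 23
y1 = 9^(-1) mod 23 = 18
y2 = 23^(-1) mod 9 = 2
x = (21×9×18 + 3×23×2) mod 207 = 21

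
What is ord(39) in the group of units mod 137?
68

137 is prime, so ord(39) divides φ(137) = 136.
Divisors of 136: 1, 2, 4, 8, 17, 34, 68, 136.
Repeated squaring: 39^1 ≡ 39, 39^2 ≡ 14, 39^4 ≡ 59, 39^8 ≡ 56, 39^16 ≡ 122, 39^32 ≡ 88, 39^64 ≡ 72, 39^128 ≡ 115 (mod 137).
Test 39^d mod 137 for each divisor d in increasing order:
39^1 ≡ 39
39^2 ≡ 14
39^4 ≡ 59
39^8 ≡ 56
39^17 = 39^16·39^1 ≡ 100
39^34 = 39^32·39^2 ≡ 136
39^68 = 39^64·39^4 ≡ 1  ← first divisor giving 1
The order is 68.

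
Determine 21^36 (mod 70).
21

Repeated squaring. Binary of 36 = 100100.
21^1 ≡ 21 (mod 70); 21^2 ≡ 21 (mod 70); 21^4 ≡ 21 (mod 70); 21^8 ≡ 21 (mod 70); 21^16 ≡ 21 (mod 70); 21^32 ≡ 21 (mod 70)
21^36 = 21^4 × 21^32 ≡ 21 (mod 70)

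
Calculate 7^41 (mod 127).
106

Repeated squaring. Binary of 41 = 101001.
7^1 ≡ 7 (mod 127); 7^2 ≡ 49 (mod 127); 7^4 ≡ 115 (mod 127); 7^8 ≡ 17 (mod 127); 7^16 ≡ 35 (mod 127); 7^32 ≡ 82 (mod 127)
7^41 = 7^1 × 7^8 × 7^32 ≡ 106 (mod 127)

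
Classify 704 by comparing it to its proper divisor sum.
abundant

Proper divisors of 704: sum = 1 + 2 + 4 + 8 + 11 + 16 + 22 + 32 + 44 + 64 + 88 + 176 + 352 = 820
Since 820 > 704, 704 is abundant.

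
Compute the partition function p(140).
15065878135

p(n) counts ways to write n as a sum of positive integers (order ignored).
Euler's pentagonal recurrence: p(k) = p(k-1) + p(k-2) - p(k-5) - p(k-7) + p(k-12) + p(k-15) - ... (offsets j(3j∓1)/2, signs ++--, p(0)=1, p(<0)=0).
DP table for k = 0..139: p(0)=1, p(1)=1, p(2)=2, p(3)=3, p(4)=5, p(5)=7, p(6)=11, p(7)=15, p(8)=22, p(9)=30, p(10)=42, p(11)=56, p(12)=77, p(13)=101, p(14)=135, p(15)=176, p(16)=231, p(17)=297, p(18)=385, p(19)=490, p(20)=627, p(21)=792, p(22)=1002, p(23)=1255, p(24)=1575, p(25)=1958, p(26)=2436, p(27)=3010, p(28)=3718, p(29)=4565, p(30)=5604, p(31)=6842, p(32)=8349, p(33)=10143, p(34)=12310, p(35)=14883, p(36)=17977, p(37)=21637, p(38)=26015, p(39)=31185, p(40)=37338, p(41)=44583, p(42)=53174, p(43)=63261, p(44)=75175, p(45)=89134, p(46)=105558, p(47)=124754, p(48)=147273, p(49)=173525, p(50)=204226, p(51)=239943, p(52)=281589, p(53)=329931, p(54)=386155, p(55)=451276, p(56)=526823, p(57)=614154, p(58)=715220, p(59)=831820, p(60)=966467, p(61)=1121505, p(62)=1300156, p(63)=1505499, p(64)=1741630, p(65)=2012558, p(66)=2323520, p(67)=2679689, p(68)=3087735, p(69)=3554345, p(70)=4087968, p(71)=4697205, p(72)=5392783, p(73)=6185689, p(74)=7089500, p(75)=8118264, p(76)=9289091, p(77)=10619863, p(78)=12132164, p(79)=13848650, p(80)=15796476, p(81)=18004327, p(82)=20506255, p(83)=23338469, p(84)=26543660, p(85)=30167357, p(86)=34262962, p(87)=38887673, p(88)=44108109, p(89)=49995925, p(90)=56634173, p(91)=64112359, p(92)=72533807, p(93)=82010177, p(94)=92669720, p(95)=104651419, p(96)=118114304, p(97)=133230930, p(98)=150198136, p(99)=169229875, p(100)=190569292, p(101)=214481126, p(102)=241265379, p(103)=271248950, p(104)=304801365, p(105)=342325709, p(106)=384276336, p(107)=431149389, p(108)=483502844, p(109)=541946240, p(110)=607163746, p(111)=679903203, p(112)=761002156, p(113)=851376628, p(114)=952050665, p(115)=1064144451, p(116)=1188908248, p(117)=1327710076, p(118)=1482074143, p(119)=1653668665, p(120)=1844349560, p(121)=2056148051, p(122)=2291320912, p(123)=2552338241, p(124)=2841940500, p(125)=3163127352, p(126)=3519222692, p(127)=3913864295, p(128)=4351078600, p(129)=4835271870, p(130)=5371315400, p(131)=5964539504, p(132)=6620830889, p(133)=7346629512, p(134)=8149040695, p(135)=9035836076, p(136)=10015581680, p(137)=11097645016, p(138)=12292341831, p(139)=13610949895.
Final step: p(140) = p(139) + p(138) - p(135) - p(133) + p(128) + p(125) - p(118) - p(114) + p(105) + p(100) - p(89) - p(83) + p(70) + p(63) - p(48) - p(40) + p(23) + p(14)
= 13610949895 + 12292341831 - 9035836076 - 7346629512 + 4351078600 + 3163127352 - 1482074143 - 952050665 + 342325709 + 190569292 - 49995925 - 23338469 + 4087968 + 1505499 - 147273 - 37338 + 1255 + 135
= 15065878135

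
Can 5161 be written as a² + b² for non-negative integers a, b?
20² + 69² (a=20, b=69)

Factorization: 5161 = 13 × 397
By Fermat: n is sum of two squares iff every prime p ≡ 3 (mod 4) appears to even power.
All primes ≡ 3 (mod 4) appear to even power.
Search a = 0, 1, 2, … for 5161 - a² a perfect square: first hit at a = 20: 5161 - 400 = 4761 = 69².
5161 = 20² + 69² = 400 + 4761 ✓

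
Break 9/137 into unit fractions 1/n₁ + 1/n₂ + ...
1/16 + 1/314 + 1/114715 + 1/39478478960

Greedy algorithm:
9/137: ceiling(137/9) = 16, use 1/16
7/2192: ceiling(2192/7) = 314, use 1/314
3/344144: ceiling(344144/3) = 114715, use 1/114715
1/39478478960: ceiling(39478478960/1) = 39478478960, use 1/39478478960
Result: 9/137 = 1/16 + 1/314 + 1/114715 + 1/39478478960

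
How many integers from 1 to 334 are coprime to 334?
166

334 = 2 × 167
φ(n) = n × ∏(1 - 1/p) for each prime p dividing n
φ(334) = 334 × (1 - 1/2) × (1 - 1/167) = 166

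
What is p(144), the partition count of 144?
22540654445

p(n) counts ways to write n as a sum of positive integers (order ignored).
Euler's pentagonal recurrence: p(k) = p(k-1) + p(k-2) - p(k-5) - p(k-7) + p(k-12) + p(k-15) - ... (offsets j(3j∓1)/2, signs ++--, p(0)=1, p(<0)=0).
DP table for k = 0..143: p(0)=1, p(1)=1, p(2)=2, p(3)=3, p(4)=5, p(5)=7, p(6)=11, p(7)=15, p(8)=22, p(9)=30, p(10)=42, p(11)=56, p(12)=77, p(13)=101, p(14)=135, p(15)=176, p(16)=231, p(17)=297, p(18)=385, p(19)=490, p(20)=627, p(21)=792, p(22)=1002, p(23)=1255, p(24)=1575, p(25)=1958, p(26)=2436, p(27)=3010, p(28)=3718, p(29)=4565, p(30)=5604, p(31)=6842, p(32)=8349, p(33)=10143, p(34)=12310, p(35)=14883, p(36)=17977, p(37)=21637, p(38)=26015, p(39)=31185, p(40)=37338, p(41)=44583, p(42)=53174, p(43)=63261, p(44)=75175, p(45)=89134, p(46)=105558, p(47)=124754, p(48)=147273, p(49)=173525, p(50)=204226, p(51)=239943, p(52)=281589, p(53)=329931, p(54)=386155, p(55)=451276, p(56)=526823, p(57)=614154, p(58)=715220, p(59)=831820, p(60)=966467, p(61)=1121505, p(62)=1300156, p(63)=1505499, p(64)=1741630, p(65)=2012558, p(66)=2323520, p(67)=2679689, p(68)=3087735, p(69)=3554345, p(70)=4087968, p(71)=4697205, p(72)=5392783, p(73)=6185689, p(74)=7089500, p(75)=8118264, p(76)=9289091, p(77)=10619863, p(78)=12132164, p(79)=13848650, p(80)=15796476, p(81)=18004327, p(82)=20506255, p(83)=23338469, p(84)=26543660, p(85)=30167357, p(86)=34262962, p(87)=38887673, p(88)=44108109, p(89)=49995925, p(90)=56634173, p(91)=64112359, p(92)=72533807, p(93)=82010177, p(94)=92669720, p(95)=104651419, p(96)=118114304, p(97)=133230930, p(98)=150198136, p(99)=169229875, p(100)=190569292, p(101)=214481126, p(102)=241265379, p(103)=271248950, p(104)=304801365, p(105)=342325709, p(106)=384276336, p(107)=431149389, p(108)=483502844, p(109)=541946240, p(110)=607163746, p(111)=679903203, p(112)=761002156, p(113)=851376628, p(114)=952050665, p(115)=1064144451, p(116)=1188908248, p(117)=1327710076, p(118)=1482074143, p(119)=1653668665, p(120)=1844349560, p(121)=2056148051, p(122)=2291320912, p(123)=2552338241, p(124)=2841940500, p(125)=3163127352, p(126)=3519222692, p(127)=3913864295, p(128)=4351078600, p(129)=4835271870, p(130)=5371315400, p(131)=5964539504, p(132)=6620830889, p(133)=7346629512, p(134)=8149040695, p(135)=9035836076, p(136)=10015581680, p(137)=11097645016, p(138)=12292341831, p(139)=13610949895, p(140)=15065878135, p(141)=16670689208, p(142)=18440293320, p(143)=20390982757.
Final step: p(144) = p(143) + p(142) - p(139) - p(137) + p(132) + p(129) - p(122) - p(118) + p(109) + p(104) - p(93) - p(87) + p(74) + p(67) - p(52) - p(44) + p(27) + p(18)
= 20390982757 + 18440293320 - 13610949895 - 11097645016 + 6620830889 + 4835271870 - 2291320912 - 1482074143 + 541946240 + 304801365 - 82010177 - 38887673 + 7089500 + 2679689 - 281589 - 75175 + 3010 + 385
= 22540654445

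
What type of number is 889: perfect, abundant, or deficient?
deficient

Proper divisors of 889: sum = 1 + 7 + 127 = 135
Since 135 < 889, 889 is deficient.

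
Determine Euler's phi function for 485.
384

485 = 5 × 97
φ(n) = n × ∏(1 - 1/p) for each prime p dividing n
φ(485) = 485 × (1 - 1/5) × (1 - 1/97) = 384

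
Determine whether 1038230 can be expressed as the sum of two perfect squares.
Not possible

Factorization: 1038230 = 2 × 5 × 47^3
By Fermat: n is sum of two squares iff every prime p ≡ 3 (mod 4) appears to even power.
Prime(s) ≡ 3 (mod 4) with odd exponent: [(47, 3)]
Therefore 1038230 cannot be expressed as a² + b².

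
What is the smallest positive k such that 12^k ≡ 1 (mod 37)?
9

37 is prime, so ord(12) divides φ(37) = 36.
Divisors of 36: 1, 2, 3, 4, 6, 9, 12, 18, 36.
Repeated squaring: 12^1 ≡ 12, 12^2 ≡ 33, 12^4 ≡ 16, 12^8 ≡ 34, 12^16 ≡ 9, 12^32 ≡ 7 (mod 37).
Test 12^d mod 37 for each divisor d in increasing order:
12^1 ≡ 12
12^2 ≡ 33
12^3 = 12^2·12^1 ≡ 26
12^4 ≡ 16
12^6 = 12^4·12^2 ≡ 10
12^9 = 12^8·12^1 ≡ 1  ← first divisor giving 1
The order is 9.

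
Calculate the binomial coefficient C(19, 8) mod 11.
1

Using Lucas' theorem:
Write n=19 and k=8 in base 11:
n in base 11: [1, 8]
k in base 11: [0, 8]
C(19,8) mod 11 = ∏ C(n_i, k_i) mod 11
Digit binomials (mod 11): C(1,0) = 1; C(8,8) = 1
Product: 1 × 1 = 1 ≡ 1 (mod 11)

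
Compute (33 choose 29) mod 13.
9

Using Lucas' theorem:
Write n=33 and k=29 in base 13:
n in base 13: [2, 7]
k in base 13: [2, 3]
C(33,29) mod 13 = ∏ C(n_i, k_i) mod 13
Digit binomials (mod 13): C(2,2) = 1; C(7,3) = 35 ≡ 9
Product: 1 × 9 = 9 ≡ 9 (mod 13)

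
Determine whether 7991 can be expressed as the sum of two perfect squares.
Not possible

Factorization: 7991 = 61 × 131
By Fermat: n is sum of two squares iff every prime p ≡ 3 (mod 4) appears to even power.
Prime(s) ≡ 3 (mod 4) with odd exponent: [(131, 1)]
Therefore 7991 cannot be expressed as a² + b².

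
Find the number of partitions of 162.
129913904637

p(n) counts ways to write n as a sum of positive integers (order ignored).
Euler's pentagonal recurrence: p(k) = p(k-1) + p(k-2) - p(k-5) - p(k-7) + p(k-12) + p(k-15) - ... (offsets j(3j∓1)/2, signs ++--, p(0)=1, p(<0)=0).
DP table for k = 0..161: p(0)=1, p(1)=1, p(2)=2, p(3)=3, p(4)=5, p(5)=7, p(6)=11, p(7)=15, p(8)=22, p(9)=30, p(10)=42, p(11)=56, p(12)=77, p(13)=101, p(14)=135, p(15)=176, p(16)=231, p(17)=297, p(18)=385, p(19)=490, p(20)=627, p(21)=792, p(22)=1002, p(23)=1255, p(24)=1575, p(25)=1958, p(26)=2436, p(27)=3010, p(28)=3718, p(29)=4565, p(30)=5604, p(31)=6842, p(32)=8349, p(33)=10143, p(34)=12310, p(35)=14883, p(36)=17977, p(37)=21637, p(38)=26015, p(39)=31185, p(40)=37338, p(41)=44583, p(42)=53174, p(43)=63261, p(44)=75175, p(45)=89134, p(46)=105558, p(47)=124754, p(48)=147273, p(49)=173525, p(50)=204226, p(51)=239943, p(52)=281589, p(53)=329931, p(54)=386155, p(55)=451276, p(56)=526823, p(57)=614154, p(58)=715220, p(59)=831820, p(60)=966467, p(61)=1121505, p(62)=1300156, p(63)=1505499, p(64)=1741630, p(65)=2012558, p(66)=2323520, p(67)=2679689, p(68)=3087735, p(69)=3554345, p(70)=4087968, p(71)=4697205, p(72)=5392783, p(73)=6185689, p(74)=7089500, p(75)=8118264, p(76)=9289091, p(77)=10619863, p(78)=12132164, p(79)=13848650, p(80)=15796476, p(81)=18004327, p(82)=20506255, p(83)=23338469, p(84)=26543660, p(85)=30167357, p(86)=34262962, p(87)=38887673, p(88)=44108109, p(89)=49995925, p(90)=56634173, p(91)=64112359, p(92)=72533807, p(93)=82010177, p(94)=92669720, p(95)=104651419, p(96)=118114304, p(97)=133230930, p(98)=150198136, p(99)=169229875, p(100)=190569292, p(101)=214481126, p(102)=241265379, p(103)=271248950, p(104)=304801365, p(105)=342325709, p(106)=384276336, p(107)=431149389, p(108)=483502844, p(109)=541946240, p(110)=607163746, p(111)=679903203, p(112)=761002156, p(113)=851376628, p(114)=952050665, p(115)=1064144451, p(116)=1188908248, p(117)=1327710076, p(118)=1482074143, p(119)=1653668665, p(120)=1844349560, p(121)=2056148051, p(122)=2291320912, p(123)=2552338241, p(124)=2841940500, p(125)=3163127352, p(126)=3519222692, p(127)=3913864295, p(128)=4351078600, p(129)=4835271870, p(130)=5371315400, p(131)=5964539504, p(132)=6620830889, p(133)=7346629512, p(134)=8149040695, p(135)=9035836076, p(136)=10015581680, p(137)=11097645016, p(138)=12292341831, p(139)=13610949895, p(140)=15065878135, p(141)=16670689208, p(142)=18440293320, p(143)=20390982757, p(144)=22540654445, p(145)=24908858009, p(146)=27517052599, p(147)=30388671978, p(148)=33549419497, p(149)=37027355200, p(150)=40853235313, p(151)=45060624582, p(152)=49686288421, p(153)=54770336324, p(154)=60356673280, p(155)=66493182097, p(156)=73232243759, p(157)=80630964769, p(158)=88751778802, p(159)=97662728555, p(160)=107438159466, p(161)=118159068427.
Final step: p(162) = p(161) + p(160) - p(157) - p(155) + p(150) + p(147) - p(140) - p(136) + p(127) + p(122) - p(111) - p(105) + p(92) + p(85) - p(70) - p(62) + p(45) + p(36) - p(17) - p(7)
= 118159068427 + 107438159466 - 80630964769 - 66493182097 + 40853235313 + 30388671978 - 15065878135 - 10015581680 + 3913864295 + 2291320912 - 679903203 - 342325709 + 72533807 + 30167357 - 4087968 - 1300156 + 89134 + 17977 - 297 - 15
= 129913904637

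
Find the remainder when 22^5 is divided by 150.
82

Repeated squaring. Binary of 5 = 101.
22^1 ≡ 22 (mod 150); 22^2 ≡ 34 (mod 150); 22^4 ≡ 106 (mod 150)
22^5 = 22^1 × 22^4 ≡ 82 (mod 150)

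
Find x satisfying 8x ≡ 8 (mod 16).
x ≡ 1 (mod 2)

gcd(8, 16) = 8, which divides 8, so solutions exist.
Divide through by 8: x ≡ 1 (mod 2).
The coefficient of x is now 1, so x ≡ 1 (mod 2).
Check: 8 × 1 = 8 ≡ 8 (mod 16).
x ≡ 1 (mod 2), giving 8 solutions mod 16.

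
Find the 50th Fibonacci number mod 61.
6

Matrix identity: Q^n = [[F_(n+1), F_n], [F_n, F_(n-1)]] with Q = [[1,1],[1,0]].
n = 50 = 110010₂. Square-and-multiply, entries mod 61:
Q^1 = [[1,1],[1,0]]
Q^3 = (Q^1)²·Q = [[3,2],[2,1]]
Q^6 = (Q^3)² = [[13,8],[8,5]]
Q^12 = (Q^6)² = [[50,22],[22,28]]
Q^25 = (Q^12)²·Q = [[3,56],[56,8]]
Q^50 = (Q^25)² = [[34,6],[6,28]]
F_50 mod 61 = Q^50[0][1] = 6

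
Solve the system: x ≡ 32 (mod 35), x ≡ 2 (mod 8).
242

Using Chinese Remainder Theorem:
M = 35 × 8 = 280
M1 = 8, M2 = 35
y1 = 8^(-1) mod 35 = 22
y2 = 35^(-1) mod 8 = 3
x = (32×8×22 + 2×35×3) mod 280 = 242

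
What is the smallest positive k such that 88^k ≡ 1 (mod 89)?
2

89 is prime, so ord(88) divides φ(89) = 88.
Divisors of 88: 1, 2, 4, 8, 11, 22, 44, 88.
Repeated squaring: 88^1 ≡ 88, 88^2 ≡ 1, 88^4 ≡ 1, 88^8 ≡ 1, 88^16 ≡ 1, 88^32 ≡ 1, 88^64 ≡ 1 (mod 89).
Test 88^d mod 89 for each divisor d in increasing order:
88^1 ≡ 88
88^2 ≡ 1  ← first divisor giving 1
The order is 2.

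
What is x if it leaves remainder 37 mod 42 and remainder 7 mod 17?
415

Using Chinese Remainder Theorem:
M = 42 × 17 = 714
M1 = 17, M2 = 42
y1 = 17^(-1) mod 42 = 5
y2 = 42^(-1) mod 17 = 15
x = (37×17×5 + 7×42×15) mod 714 = 415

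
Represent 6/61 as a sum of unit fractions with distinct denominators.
1/11 + 1/135 + 1/22647 + 1/683826165

Greedy algorithm:
6/61: ceiling(61/6) = 11, use 1/11
5/671: ceiling(671/5) = 135, use 1/135
4/90585: ceiling(90585/4) = 22647, use 1/22647
1/683826165: ceiling(683826165/1) = 683826165, use 1/683826165
Result: 6/61 = 1/11 + 1/135 + 1/22647 + 1/683826165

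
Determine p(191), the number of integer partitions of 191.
1820701100652

p(n) counts ways to write n as a sum of positive integers (order ignored).
Euler's pentagonal recurrence: p(k) = p(k-1) + p(k-2) - p(k-5) - p(k-7) + p(k-12) + p(k-15) - ... (offsets j(3j∓1)/2, signs ++--, p(0)=1, p(<0)=0).
DP table for k = 0..190: p(0)=1, p(1)=1, p(2)=2, p(3)=3, p(4)=5, p(5)=7, p(6)=11, p(7)=15, p(8)=22, p(9)=30, p(10)=42, p(11)=56, p(12)=77, p(13)=101, p(14)=135, p(15)=176, p(16)=231, p(17)=297, p(18)=385, p(19)=490, p(20)=627, p(21)=792, p(22)=1002, p(23)=1255, p(24)=1575, p(25)=1958, p(26)=2436, p(27)=3010, p(28)=3718, p(29)=4565, p(30)=5604, p(31)=6842, p(32)=8349, p(33)=10143, p(34)=12310, p(35)=14883, p(36)=17977, p(37)=21637, p(38)=26015, p(39)=31185, p(40)=37338, p(41)=44583, p(42)=53174, p(43)=63261, p(44)=75175, p(45)=89134, p(46)=105558, p(47)=124754, p(48)=147273, p(49)=173525, p(50)=204226, p(51)=239943, p(52)=281589, p(53)=329931, p(54)=386155, p(55)=451276, p(56)=526823, p(57)=614154, p(58)=715220, p(59)=831820, p(60)=966467, p(61)=1121505, p(62)=1300156, p(63)=1505499, p(64)=1741630, p(65)=2012558, p(66)=2323520, p(67)=2679689, p(68)=3087735, p(69)=3554345, p(70)=4087968, p(71)=4697205, p(72)=5392783, p(73)=6185689, p(74)=7089500, p(75)=8118264, p(76)=9289091, p(77)=10619863, p(78)=12132164, p(79)=13848650, p(80)=15796476, p(81)=18004327, p(82)=20506255, p(83)=23338469, p(84)=26543660, p(85)=30167357, p(86)=34262962, p(87)=38887673, p(88)=44108109, p(89)=49995925, p(90)=56634173, p(91)=64112359, p(92)=72533807, p(93)=82010177, p(94)=92669720, p(95)=104651419, p(96)=118114304, p(97)=133230930, p(98)=150198136, p(99)=169229875, p(100)=190569292, p(101)=214481126, p(102)=241265379, p(103)=271248950, p(104)=304801365, p(105)=342325709, p(106)=384276336, p(107)=431149389, p(108)=483502844, p(109)=541946240, p(110)=607163746, p(111)=679903203, p(112)=761002156, p(113)=851376628, p(114)=952050665, p(115)=1064144451, p(116)=1188908248, p(117)=1327710076, p(118)=1482074143, p(119)=1653668665, p(120)=1844349560, p(121)=2056148051, p(122)=2291320912, p(123)=2552338241, p(124)=2841940500, p(125)=3163127352, p(126)=3519222692, p(127)=3913864295, p(128)=4351078600, p(129)=4835271870, p(130)=5371315400, p(131)=5964539504, p(132)=6620830889, p(133)=7346629512, p(134)=8149040695, p(135)=9035836076, p(136)=10015581680, p(137)=11097645016, p(138)=12292341831, p(139)=13610949895, p(140)=15065878135, p(141)=16670689208, p(142)=18440293320, p(143)=20390982757, p(144)=22540654445, p(145)=24908858009, p(146)=27517052599, p(147)=30388671978, p(148)=33549419497, p(149)=37027355200, p(150)=40853235313, p(151)=45060624582, p(152)=49686288421, p(153)=54770336324, p(154)=60356673280, p(155)=66493182097, p(156)=73232243759, p(157)=80630964769, p(158)=88751778802, p(159)=97662728555, p(160)=107438159466, p(161)=118159068427, p(162)=129913904637, p(163)=142798995930, p(164)=156919475295, p(165)=172389800255, p(166)=189334822579, p(167)=207890420102, p(168)=228204732751, p(169)=250438925115, p(170)=274768617130, p(171)=301384802048, p(172)=330495499613, p(173)=362326859895, p(174)=397125074750, p(175)=435157697830, p(176)=476715857290, p(177)=522115831195, p(178)=571701605655, p(179)=625846753120, p(180)=684957390936, p(181)=749474411781, p(182)=819876908323, p(183)=896684817527, p(184)=980462880430, p(185)=1071823774337, p(186)=1171432692373, p(187)=1280011042268, p(188)=1398341745571, p(189)=1527273599625, p(190)=1667727404093.
Final step: p(191) = p(190) + p(189) - p(186) - p(184) + p(179) + p(176) - p(169) - p(165) + p(156) + p(151) - p(140) - p(134) + p(121) + p(114) - p(99) - p(91) + p(74) + p(65) - p(46) - p(36) + p(15) + p(4)
= 1667727404093 + 1527273599625 - 1171432692373 - 980462880430 + 625846753120 + 476715857290 - 250438925115 - 172389800255 + 73232243759 + 45060624582 - 15065878135 - 8149040695 + 2056148051 + 952050665 - 169229875 - 64112359 + 7089500 + 2012558 - 105558 - 17977 + 176 + 5
= 1820701100652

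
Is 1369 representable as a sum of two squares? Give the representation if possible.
0² + 37² (a=0, b=37)

Factorization: 1369 = 37^2
By Fermat: n is sum of two squares iff every prime p ≡ 3 (mod 4) appears to even power.
All primes ≡ 3 (mod 4) appear to even power.
Search a = 0, 1, 2, … for 1369 - a² a perfect square: first hit at a = 0: 1369 - 0 = 1369 = 37².
1369 = 0² + 37² = 0 + 1369 ✓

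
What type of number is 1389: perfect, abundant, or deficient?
deficient

Proper divisors of 1389: sum = 1 + 3 + 463 = 467
Since 467 < 1389, 1389 is deficient.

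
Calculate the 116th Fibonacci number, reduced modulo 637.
3

Matrix identity: Q^n = [[F_(n+1), F_n], [F_n, F_(n-1)]] with Q = [[1,1],[1,0]].
n = 116 = 1110100₂. Square-and-multiply, entries mod 637:
Q^1 = [[1,1],[1,0]]
Q^3 = (Q^1)²·Q = [[3,2],[2,1]]
Q^7 = (Q^3)²·Q = [[21,13],[13,8]]
Q^14 = (Q^7)² = [[610,377],[377,233]]
Q^29 = (Q^14)²·Q = [[118,170],[170,585]]
Q^58 = (Q^29)² = [[145,391],[391,391]]
Q^116 = (Q^58)² = [[5,3],[3,2]]
F_116 mod 637 = Q^116[0][1] = 3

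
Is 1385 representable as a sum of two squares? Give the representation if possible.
4² + 37² (a=4, b=37)

Factorization: 1385 = 5 × 277
By Fermat: n is sum of two squares iff every prime p ≡ 3 (mod 4) appears to even power.
All primes ≡ 3 (mod 4) appear to even power.
Search a = 0, 1, 2, … for 1385 - a² a perfect square: first hit at a = 4: 1385 - 16 = 1369 = 37².
1385 = 4² + 37² = 16 + 1369 ✓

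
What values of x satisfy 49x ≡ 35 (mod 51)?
x ≡ 8 (mod 51)

gcd(49, 51) = 1, which divides 35, so solutions exist.
Find 49^(-1) mod 51 by the extended Euclidean algorithm:
51 = 1 × 49 + 2  ⟹  2 = (1)·51 + (-1)·49
49 = 24 × 2 + 1  ⟹  1 = (-24)·51 + (25)·49
So (25)·49 ≡ 1 (mod 51), i.e. 49^(-1) ≡ 25 (mod 51).
x ≡ 25 × 35 = 875 ≡ 8 (mod 51).
Check: 49 × 8 = 392 ≡ 35 (mod 51).
Unique solution: x ≡ 8 (mod 51)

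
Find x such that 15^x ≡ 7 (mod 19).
12

Baby-step giant-step with step n = ⌈√19⌉ = 5.
Baby steps 15^j mod 19 (j:value) for j=0..4: 0:1, 1:15, 2:16, 3:12, 4:9.
Giant-step multiplier: 15^(-5) ≡ 15^(18-5) = 15^13 ≡ 10 (mod 19).
Giant steps γ_i = 7·10^i mod 19: γ_0=7, γ_1=13, γ_2=16 (in table at j=2).
x = i·n + j = 2·5 + 2 = 12.
Check: 15^12 ≡ 7 (mod 19).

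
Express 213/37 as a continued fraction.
[5; 1, 3, 9]

Euclidean algorithm steps:
213 = 5 × 37 + 28
37 = 1 × 28 + 9
28 = 3 × 9 + 1
9 = 9 × 1 + 0
Continued fraction: [5; 1, 3, 9]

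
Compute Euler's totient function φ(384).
128

384 = 2^7 × 3
φ(n) = n × ∏(1 - 1/p) for each prime p dividing n
φ(384) = 384 × (1 - 1/2) × (1 - 1/3) = 128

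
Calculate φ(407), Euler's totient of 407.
360

407 = 11 × 37
φ(n) = n × ∏(1 - 1/p) for each prime p dividing n
φ(407) = 407 × (1 - 1/11) × (1 - 1/37) = 360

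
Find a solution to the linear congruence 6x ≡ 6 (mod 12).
x ≡ 1 (mod 2)

gcd(6, 12) = 6, which divides 6, so solutions exist.
Divide through by 6: x ≡ 1 (mod 2).
The coefficient of x is now 1, so x ≡ 1 (mod 2).
Check: 6 × 1 = 6 ≡ 6 (mod 12).
x ≡ 1 (mod 2), giving 6 solutions mod 12.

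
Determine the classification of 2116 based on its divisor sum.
deficient

Proper divisors of 2116: sum = 1 + 2 + 4 + 23 + 46 + 92 + 529 + 1058 = 1755
Since 1755 < 2116, 2116 is deficient.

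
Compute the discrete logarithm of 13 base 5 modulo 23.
14

Baby-step giant-step with step n = ⌈√23⌉ = 5.
Baby steps 5^j mod 23 (j:value) for j=0..4: 0:1, 1:5, 2:2, 3:10, 4:4.
Giant-step multiplier: 5^(-5) ≡ 5^(22-5) = 5^17 ≡ 15 (mod 23).
Giant steps γ_i = 13·15^i mod 23: γ_0=13, γ_1=11, γ_2=4 (in table at j=4).
x = i·n + j = 2·5 + 4 = 14.
Check: 5^14 ≡ 13 (mod 23).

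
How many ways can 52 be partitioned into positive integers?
281589

p(n) counts ways to write n as a sum of positive integers (order ignored).
Euler's pentagonal recurrence: p(k) = p(k-1) + p(k-2) - p(k-5) - p(k-7) + p(k-12) + p(k-15) - ... (offsets j(3j∓1)/2, signs ++--, p(0)=1, p(<0)=0).
DP table for k = 0..51: p(0)=1, p(1)=1, p(2)=2, p(3)=3, p(4)=5, p(5)=7, p(6)=11, p(7)=15, p(8)=22, p(9)=30, p(10)=42, p(11)=56, p(12)=77, p(13)=101, p(14)=135, p(15)=176, p(16)=231, p(17)=297, p(18)=385, p(19)=490, p(20)=627, p(21)=792, p(22)=1002, p(23)=1255, p(24)=1575, p(25)=1958, p(26)=2436, p(27)=3010, p(28)=3718, p(29)=4565, p(30)=5604, p(31)=6842, p(32)=8349, p(33)=10143, p(34)=12310, p(35)=14883, p(36)=17977, p(37)=21637, p(38)=26015, p(39)=31185, p(40)=37338, p(41)=44583, p(42)=53174, p(43)=63261, p(44)=75175, p(45)=89134, p(46)=105558, p(47)=124754, p(48)=147273, p(49)=173525, p(50)=204226, p(51)=239943.
Final step: p(52) = p(51) + p(50) - p(47) - p(45) + p(40) + p(37) - p(30) - p(26) + p(17) + p(12) - p(1)
= 239943 + 204226 - 124754 - 89134 + 37338 + 21637 - 5604 - 2436 + 297 + 77 - 1
= 281589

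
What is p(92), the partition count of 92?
72533807

p(n) counts ways to write n as a sum of positive integers (order ignored).
Euler's pentagonal recurrence: p(k) = p(k-1) + p(k-2) - p(k-5) - p(k-7) + p(k-12) + p(k-15) - ... (offsets j(3j∓1)/2, signs ++--, p(0)=1, p(<0)=0).
DP table for k = 0..91: p(0)=1, p(1)=1, p(2)=2, p(3)=3, p(4)=5, p(5)=7, p(6)=11, p(7)=15, p(8)=22, p(9)=30, p(10)=42, p(11)=56, p(12)=77, p(13)=101, p(14)=135, p(15)=176, p(16)=231, p(17)=297, p(18)=385, p(19)=490, p(20)=627, p(21)=792, p(22)=1002, p(23)=1255, p(24)=1575, p(25)=1958, p(26)=2436, p(27)=3010, p(28)=3718, p(29)=4565, p(30)=5604, p(31)=6842, p(32)=8349, p(33)=10143, p(34)=12310, p(35)=14883, p(36)=17977, p(37)=21637, p(38)=26015, p(39)=31185, p(40)=37338, p(41)=44583, p(42)=53174, p(43)=63261, p(44)=75175, p(45)=89134, p(46)=105558, p(47)=124754, p(48)=147273, p(49)=173525, p(50)=204226, p(51)=239943, p(52)=281589, p(53)=329931, p(54)=386155, p(55)=451276, p(56)=526823, p(57)=614154, p(58)=715220, p(59)=831820, p(60)=966467, p(61)=1121505, p(62)=1300156, p(63)=1505499, p(64)=1741630, p(65)=2012558, p(66)=2323520, p(67)=2679689, p(68)=3087735, p(69)=3554345, p(70)=4087968, p(71)=4697205, p(72)=5392783, p(73)=6185689, p(74)=7089500, p(75)=8118264, p(76)=9289091, p(77)=10619863, p(78)=12132164, p(79)=13848650, p(80)=15796476, p(81)=18004327, p(82)=20506255, p(83)=23338469, p(84)=26543660, p(85)=30167357, p(86)=34262962, p(87)=38887673, p(88)=44108109, p(89)=49995925, p(90)=56634173, p(91)=64112359.
Final step: p(92) = p(91) + p(90) - p(87) - p(85) + p(80) + p(77) - p(70) - p(66) + p(57) + p(52) - p(41) - p(35) + p(22) + p(15) - p(0)
= 64112359 + 56634173 - 38887673 - 30167357 + 15796476 + 10619863 - 4087968 - 2323520 + 614154 + 281589 - 44583 - 14883 + 1002 + 176 - 1
= 72533807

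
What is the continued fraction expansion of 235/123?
[1; 1, 10, 5, 2]

Euclidean algorithm steps:
235 = 1 × 123 + 112
123 = 1 × 112 + 11
112 = 10 × 11 + 2
11 = 5 × 2 + 1
2 = 2 × 1 + 0
Continued fraction: [1; 1, 10, 5, 2]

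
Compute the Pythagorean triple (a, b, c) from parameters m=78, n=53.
(3275, 8268, 8893)

Euclid's formula: a = m² - n², b = 2mn, c = m² + n²
m = 78, n = 53
a = 78² - 53² = 6084 - 2809 = 3275
b = 2 × 78 × 53 = 8268
c = 78² + 53² = 6084 + 2809 = 8893
Verification: 3275² + 8268² = 10725625 + 68359824 = 79085449 = 8893² ✓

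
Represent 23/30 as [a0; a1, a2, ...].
[0; 1, 3, 3, 2]

Euclidean algorithm steps:
23 = 0 × 30 + 23
30 = 1 × 23 + 7
23 = 3 × 7 + 2
7 = 3 × 2 + 1
2 = 2 × 1 + 0
Continued fraction: [0; 1, 3, 3, 2]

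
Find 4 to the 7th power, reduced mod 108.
76

Repeated squaring. Binary of 7 = 111.
4^1 ≡ 4 (mod 108); 4^2 ≡ 16 (mod 108); 4^4 ≡ 40 (mod 108)
4^7 = 4^1 × 4^2 × 4^4 ≡ 76 (mod 108)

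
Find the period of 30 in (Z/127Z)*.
63

127 is prime, so ord(30) divides φ(127) = 126.
Divisors of 126: 1, 2, 3, 6, 7, 9, 14, 18, 21, 42, 63, 126.
Repeated squaring: 30^1 ≡ 30, 30^2 ≡ 11, 30^4 ≡ 121, 30^8 ≡ 36, 30^16 ≡ 26, 30^32 ≡ 41, 30^64 ≡ 30 (mod 127).
Test 30^d mod 127 for each divisor d in increasing order:
30^1 ≡ 30
30^2 ≡ 11
30^3 = 30^2·30^1 ≡ 76
30^6 = 30^4·30^2 ≡ 61
30^7 = 30^4·30^2·30^1 ≡ 52
30^9 = 30^8·30^1 ≡ 64
30^14 = 30^8·30^4·30^2 ≡ 37
30^18 = 30^16·30^2 ≡ 32
30^21 = 30^16·30^4·30^1 ≡ 19
30^42 = 30^32·30^8·30^2 ≡ 107
30^63 = 30^32·30^16·30^8·30^4·30^2·30^1 ≡ 1  ← first divisor giving 1
The order is 63.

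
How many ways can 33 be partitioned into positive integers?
10143

p(n) counts ways to write n as a sum of positive integers (order ignored).
Euler's pentagonal recurrence: p(k) = p(k-1) + p(k-2) - p(k-5) - p(k-7) + p(k-12) + p(k-15) - ... (offsets j(3j∓1)/2, signs ++--, p(0)=1, p(<0)=0).
DP table for k = 0..32: p(0)=1, p(1)=1, p(2)=2, p(3)=3, p(4)=5, p(5)=7, p(6)=11, p(7)=15, p(8)=22, p(9)=30, p(10)=42, p(11)=56, p(12)=77, p(13)=101, p(14)=135, p(15)=176, p(16)=231, p(17)=297, p(18)=385, p(19)=490, p(20)=627, p(21)=792, p(22)=1002, p(23)=1255, p(24)=1575, p(25)=1958, p(26)=2436, p(27)=3010, p(28)=3718, p(29)=4565, p(30)=5604, p(31)=6842, p(32)=8349.
Final step: p(33) = p(32) + p(31) - p(28) - p(26) + p(21) + p(18) - p(11) - p(7)
= 8349 + 6842 - 3718 - 2436 + 792 + 385 - 56 - 15
= 10143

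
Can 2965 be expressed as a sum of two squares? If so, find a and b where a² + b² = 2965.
7² + 54² (a=7, b=54)

Factorization: 2965 = 5 × 593
By Fermat: n is sum of two squares iff every prime p ≡ 3 (mod 4) appears to even power.
All primes ≡ 3 (mod 4) appear to even power.
Search a = 0, 1, 2, … for 2965 - a² a perfect square: first hit at a = 7: 2965 - 49 = 2916 = 54².
2965 = 7² + 54² = 49 + 2916 ✓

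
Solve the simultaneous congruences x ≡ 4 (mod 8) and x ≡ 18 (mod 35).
228

Using Chinese Remainder Theorem:
M = 8 × 35 = 280
M1 = 35, M2 = 8
y1 = 35^(-1) mod 8 = 3
y2 = 8^(-1) mod 35 = 22
x = (4×35×3 + 18×8×22) mod 280 = 228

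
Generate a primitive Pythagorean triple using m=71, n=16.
(4785, 2272, 5297)

Euclid's formula: a = m² - n², b = 2mn, c = m² + n²
m = 71, n = 16
a = 71² - 16² = 5041 - 256 = 4785
b = 2 × 71 × 16 = 2272
c = 71² + 16² = 5041 + 256 = 5297
Verification: 4785² + 2272² = 22896225 + 5161984 = 28058209 = 5297² ✓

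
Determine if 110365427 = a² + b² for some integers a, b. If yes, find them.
Not possible

Factorization: 110365427 = 101 × 103^3
By Fermat: n is sum of two squares iff every prime p ≡ 3 (mod 4) appears to even power.
Prime(s) ≡ 3 (mod 4) with odd exponent: [(103, 3)]
Therefore 110365427 cannot be expressed as a² + b².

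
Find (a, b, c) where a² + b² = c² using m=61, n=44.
(1785, 5368, 5657)

Euclid's formula: a = m² - n², b = 2mn, c = m² + n²
m = 61, n = 44
a = 61² - 44² = 3721 - 1936 = 1785
b = 2 × 61 × 44 = 5368
c = 61² + 44² = 3721 + 1936 = 5657
Verification: 1785² + 5368² = 3186225 + 28815424 = 32001649 = 5657² ✓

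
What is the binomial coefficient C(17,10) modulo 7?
2

Using Lucas' theorem:
Write n=17 and k=10 in base 7:
n in base 7: [2, 3]
k in base 7: [1, 3]
C(17,10) mod 7 = ∏ C(n_i, k_i) mod 7
Digit binomials (mod 7): C(2,1) = 2; C(3,3) = 1
Product: 2 × 1 = 2 ≡ 2 (mod 7)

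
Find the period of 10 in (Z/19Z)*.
18

19 is prime, so ord(10) divides φ(19) = 18.
Divisors of 18: 1, 2, 3, 6, 9, 18.
Repeated squaring: 10^1 ≡ 10, 10^2 ≡ 5, 10^4 ≡ 6, 10^8 ≡ 17, 10^16 ≡ 4 (mod 19).
Test 10^d mod 19 for each divisor d in increasing order:
10^1 ≡ 10
10^2 ≡ 5
10^3 = 10^2·10^1 ≡ 12
10^6 = 10^4·10^2 ≡ 11
10^9 = 10^8·10^1 ≡ 18
10^18 = 10^16·10^2 ≡ 1  ← first divisor giving 1
The order is 18.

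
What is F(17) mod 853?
744

Matrix identity: Q^n = [[F_(n+1), F_n], [F_n, F_(n-1)]] with Q = [[1,1],[1,0]].
n = 17 = 10001₂. Square-and-multiply, entries mod 853:
Q^1 = [[1,1],[1,0]]
Q^2 = (Q^1)² = [[2,1],[1,1]]
Q^4 = (Q^2)² = [[5,3],[3,2]]
Q^8 = (Q^4)² = [[34,21],[21,13]]
Q^17 = (Q^8)²·Q = [[25,744],[744,134]]
F_17 mod 853 = Q^17[0][1] = 744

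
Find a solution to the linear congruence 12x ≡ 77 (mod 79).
x ≡ 13 (mod 79)

gcd(12, 79) = 1, which divides 77, so solutions exist.
Find 12^(-1) mod 79 by the extended Euclidean algorithm:
79 = 6 × 12 + 7  ⟹  7 = (1)·79 + (-6)·12
12 = 1 × 7 + 5  ⟹  5 = (-1)·79 + (7)·12
7 = 1 × 5 + 2  ⟹  2 = (2)·79 + (-13)·12
5 = 2 × 2 + 1  ⟹  1 = (-5)·79 + (33)·12
So (33)·12 ≡ 1 (mod 79), i.e. 12^(-1) ≡ 33 (mod 79).
x ≡ 33 × 77 = 2541 ≡ 13 (mod 79).
Check: 12 × 13 = 156 ≡ 77 (mod 79).
Unique solution: x ≡ 13 (mod 79)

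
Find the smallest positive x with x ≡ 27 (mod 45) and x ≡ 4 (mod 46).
1062

Using Chinese Remainder Theorem:
M = 45 × 46 = 2070
M1 = 46, M2 = 45
y1 = 46^(-1) mod 45 = 1
y2 = 45^(-1) mod 46 = 45
x = (27×46×1 + 4×45×45) mod 2070 = 1062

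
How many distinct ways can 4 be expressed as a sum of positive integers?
5

p(n) counts ways to write n as a sum of positive integers (order ignored).
Examples: 4; 3 + 1; 2 + 2; 2 + 1 + 1; 1 + 1 + 1 + 1
p(4) = 5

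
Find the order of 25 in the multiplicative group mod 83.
41

83 is prime, so ord(25) divides φ(83) = 82.
Divisors of 82: 1, 2, 41, 82.
Repeated squaring: 25^1 ≡ 25, 25^2 ≡ 44, 25^4 ≡ 27, 25^8 ≡ 65, 25^16 ≡ 75, 25^32 ≡ 64, 25^64 ≡ 29 (mod 83).
Test 25^d mod 83 for each divisor d in increasing order:
25^1 ≡ 25
25^2 ≡ 44
25^41 = 25^32·25^8·25^1 ≡ 1  ← first divisor giving 1
The order is 41.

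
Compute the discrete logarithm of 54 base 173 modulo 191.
62

Baby-step giant-step with step n = ⌈√191⌉ = 14.
Baby steps 173^j mod 191 (j:value) for j=0..13: 0:1, 1:173, 2:133, 3:89, 4:117, 5:186, 6:90, 7:99, 8:128, 9:179, 10:25, 11:123, 12:78, 13:124.
Giant-step multiplier: 173^(-14) ≡ 173^(190-14) = 173^176 ≡ 156 (mod 191).
Giant steps γ_i = 54·156^i mod 191: γ_0=54, γ_1=20, γ_2=64, γ_3=52, γ_4=90 (in table at j=6).
x = i·n + j = 4·14 + 6 = 62.
Check: 173^62 ≡ 54 (mod 191).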